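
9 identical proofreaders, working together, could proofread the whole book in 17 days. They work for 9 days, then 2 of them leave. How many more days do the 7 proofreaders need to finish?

72/7 days

One proofreader does 1/153 of the job per day.
After 9 days with 9 proofreaders, 9/17 is done (8/17 left).
With 7 proofreaders the rate is 7/153, so the rest takes 8/17 ÷ 7/153 = 72/7 days.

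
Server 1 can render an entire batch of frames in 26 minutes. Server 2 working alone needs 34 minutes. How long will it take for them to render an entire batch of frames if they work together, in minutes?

Combined rate: 1/26 + 1/34 = (17 + 13)/442 = 30/442 = 15/221 per minute.
Time = 1 ÷ (15/221) = 221/15 minutes.

221/15 minutes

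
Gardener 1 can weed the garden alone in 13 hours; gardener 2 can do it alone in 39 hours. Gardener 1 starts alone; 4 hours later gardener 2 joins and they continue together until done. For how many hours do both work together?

In 4 hours gardener 1 does 4/13 of the job, leaving 9/13.
Gardener 1 and gardener 2 together work at 4/39 per hour, so finishing takes 9/13 ÷ 4/39 = 27/4 hours.

27/4 hours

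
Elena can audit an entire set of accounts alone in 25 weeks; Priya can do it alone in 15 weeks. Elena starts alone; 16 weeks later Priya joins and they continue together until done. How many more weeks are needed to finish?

In 16 weeks Elena does 16/25 of the job, leaving 9/25.
Elena and Priya together work at 8/75 per week, so finishing takes 9/25 ÷ 8/75 = 27/8 weeks.

27/8 weeks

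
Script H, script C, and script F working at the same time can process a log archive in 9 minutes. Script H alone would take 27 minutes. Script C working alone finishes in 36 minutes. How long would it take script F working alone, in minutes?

108/5 minutes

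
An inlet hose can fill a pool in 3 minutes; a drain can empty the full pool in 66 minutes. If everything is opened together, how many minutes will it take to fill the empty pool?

22/7 minutes

Net rate = 1/3 − 1/66 = (22 − 1)/66 = 21/66 = 7/22 per minute.
Filling time = 1 ÷ (7/22) = 22/7 minutes.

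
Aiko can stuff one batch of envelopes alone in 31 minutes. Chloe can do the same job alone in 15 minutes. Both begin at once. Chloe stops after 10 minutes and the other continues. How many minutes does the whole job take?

In the first 10 minutes the combined rate is 46/465, so 92/93 of the job is done, leaving 1/93.
After Chloe leaves the rate is 1/31 per minute; the remaining 1/93 takes 1/3 minutes.
Total = 10 + 1/3 = 31/3 minutes.

31/3 minutes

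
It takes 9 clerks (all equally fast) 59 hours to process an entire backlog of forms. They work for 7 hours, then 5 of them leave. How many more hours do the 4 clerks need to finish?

One clerk does 1/531 of the job per hour.
After 7 hours with 9 clerks, 7/59 is done (52/59 left).
With 4 clerks the rate is 4/531, so the rest takes 52/59 ÷ 4/531 = 117 hours.

117 hours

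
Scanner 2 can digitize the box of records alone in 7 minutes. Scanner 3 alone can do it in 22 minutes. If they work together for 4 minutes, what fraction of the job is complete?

58/77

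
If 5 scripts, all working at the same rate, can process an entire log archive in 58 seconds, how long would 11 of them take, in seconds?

290/11 seconds

Total work is 5·58 = 290 script-seconds.
With 11 scripts: 290/11 seconds.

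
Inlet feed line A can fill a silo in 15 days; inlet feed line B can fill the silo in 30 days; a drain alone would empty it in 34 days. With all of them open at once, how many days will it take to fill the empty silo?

85/6 days

Net rate = 1/15 + 1/30 − 1/34 = (34 + 17 − 15)/510 = 36/510 = 6/85 per day.
Filling time = 1 ÷ (6/85) = 85/6 days.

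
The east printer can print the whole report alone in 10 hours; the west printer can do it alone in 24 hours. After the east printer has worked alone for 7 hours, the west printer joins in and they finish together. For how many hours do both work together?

36/17 hours

In 7 hours the east printer does 7/10 of the job, leaving 3/10.
The east printer and the west printer together work at 17/120 per hour, so finishing takes 3/10 ÷ 17/120 = 36/17 hours.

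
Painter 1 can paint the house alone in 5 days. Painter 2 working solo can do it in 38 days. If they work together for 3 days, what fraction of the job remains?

61/190

Combined rate: 1/5 + 1/38 = (38 + 5)/190 = 43/190 per day.
In 3 days they complete 3·43/190 = 129/190 of the job.
So 61/190 remains.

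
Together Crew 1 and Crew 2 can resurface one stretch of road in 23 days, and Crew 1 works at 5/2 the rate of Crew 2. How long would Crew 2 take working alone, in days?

Let Crew 2's rate be r; then Crew 1's rate is (5/2)r, so together (5/2 + 1)r = (7/2)r = 1/23.
Thus r = 2/161 per day.
Crew 2 alone: 161/2 days; Crew 1 alone: 161/5 days.

161/2 days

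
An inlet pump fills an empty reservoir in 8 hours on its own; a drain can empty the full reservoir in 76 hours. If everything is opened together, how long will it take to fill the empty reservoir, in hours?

Net rate = 1/8 − 1/76 = (19 − 2)/152 = 17/152 per hour.
Filling time = 1 ÷ (17/152) = 152/17 hours.

152/17 hours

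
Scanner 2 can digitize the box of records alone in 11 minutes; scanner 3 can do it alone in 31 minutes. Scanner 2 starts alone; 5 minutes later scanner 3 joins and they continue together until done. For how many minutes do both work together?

31/7 minutes

In 5 minutes scanner 2 does 5/11 of the job, leaving 6/11.
Scanner 2 and scanner 3 together work at 42/341 per minute, so finishing takes 6/11 ÷ 42/341 = 31/7 minutes.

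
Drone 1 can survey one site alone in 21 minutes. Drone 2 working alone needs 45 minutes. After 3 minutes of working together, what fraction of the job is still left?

83/105

Combined rate: 1/21 + 1/45 = (15 + 7)/315 = 22/315 per minute.
In 3 minutes they complete 3·22/315 = 22/105 of the job.
So 83/105 remains.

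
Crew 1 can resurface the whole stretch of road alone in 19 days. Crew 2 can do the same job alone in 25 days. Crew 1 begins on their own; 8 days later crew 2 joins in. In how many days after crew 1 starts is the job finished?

In the first 8 days crew 1 alone does 8/19 of the job, leaving 11/19.
Once everyone is working, combined rate: 1/19 + 1/25 = (25 + 19)/475 = 44/475 per day.
Remaining 11/19 at 44/475 per day takes 25/4 days.
Total from the start = 8 + 25/4 = 57/4 days.

57/4 days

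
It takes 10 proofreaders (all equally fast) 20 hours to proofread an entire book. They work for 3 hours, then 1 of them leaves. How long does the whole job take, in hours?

One proofreader does 1/200 of the job per hour.
After 3 hours with 10 proofreaders, 3/20 is done (17/20 left).
With 9 proofreaders the rate is 9/200, so the rest takes 17/20 ÷ 9/200 = 170/9 hours.
Total = 3 + 170/9 = 197/9 hours.

197/9 hours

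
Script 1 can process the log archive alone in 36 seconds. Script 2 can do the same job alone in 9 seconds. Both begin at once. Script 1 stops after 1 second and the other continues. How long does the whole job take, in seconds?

In the first 1 second the combined rate is 5/36, so 5/36 of the job is done, leaving 31/36.
After Script 1 leaves the rate is 1/9 per second; the remaining 31/36 takes 31/4 seconds.
Total = 1 + 31/4 = 35/4 seconds.

35/4 seconds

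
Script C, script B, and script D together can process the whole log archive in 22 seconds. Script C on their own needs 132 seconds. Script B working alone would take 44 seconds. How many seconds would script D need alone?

66 seconds

Combined rate is 1/22 per second.
Known contribution: 1/132 + 1/44 = (1 + 3)/132 = 4/132 = 1/33 per second.
So script D's rate is 1/22 − 1/33 = 1/66, meaning 66 seconds alone.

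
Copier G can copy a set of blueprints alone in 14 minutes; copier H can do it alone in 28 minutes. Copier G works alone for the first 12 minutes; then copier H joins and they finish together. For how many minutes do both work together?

In 12 minutes copier G does 12/14 = 6/7 of the job, leaving 1/7.
Copier G and copier H together work at 3/28 per minute, so finishing takes 1/7 ÷ 3/28 = 4/3 minutes.

4/3 minutes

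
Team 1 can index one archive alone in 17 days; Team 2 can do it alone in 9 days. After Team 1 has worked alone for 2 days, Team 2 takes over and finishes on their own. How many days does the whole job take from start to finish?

169/17 days

In 2 days Team 1 does 2/17 of the job, leaving 15/17.
Team 2 works at 1/9 per day, so finishing takes 15/17 ÷ 1/9 = 135/17 days.
Total time = 2 + 135/17 = 169/17 days.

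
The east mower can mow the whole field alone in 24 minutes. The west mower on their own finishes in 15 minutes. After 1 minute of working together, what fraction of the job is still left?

107/120

Combined rate: 1/24 + 1/15 = (5 + 8)/120 = 13/120 per minute.
In 1 minute they complete 1·13/120 = 13/120 of the job.
So 107/120 remains.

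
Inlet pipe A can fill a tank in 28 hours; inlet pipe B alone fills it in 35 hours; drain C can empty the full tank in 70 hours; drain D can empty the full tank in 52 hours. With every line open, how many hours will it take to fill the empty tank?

65/2 hours

Net rate = 1/28 + 1/35 − 1/70 − 1/52 = (65 + 52 − 26 − 35)/1820 = 56/1820 = 2/65 per hour.
Filling time = 1 ÷ (2/65) = 65/2 hours.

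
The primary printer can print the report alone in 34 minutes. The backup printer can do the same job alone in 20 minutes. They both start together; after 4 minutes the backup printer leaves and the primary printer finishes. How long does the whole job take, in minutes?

In the first 4 minutes the combined rate is 27/340, so 27/85 of the job is done, leaving 58/85.
After the backup printer leaves the rate is 1/34 per minute; the remaining 58/85 takes 116/5 minutes.
Total = 4 + 116/5 = 136/5 minutes.

136/5 minutes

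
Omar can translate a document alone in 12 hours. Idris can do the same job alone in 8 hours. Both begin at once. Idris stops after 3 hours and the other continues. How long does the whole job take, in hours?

15/2 hours

In the first 3 hours the combined rate is 5/24, so 5/8 of the job is done, leaving 3/8.
After Idris leaves the rate is 1/12 per hour; the remaining 3/8 takes 9/2 hours.
Total = 3 + 9/2 = 15/2 hours.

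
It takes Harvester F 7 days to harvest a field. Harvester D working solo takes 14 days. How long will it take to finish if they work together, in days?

14/3 days

Combined rate: 1/7 + 1/14 = (2 + 1)/14 = 3/14 per day.
Time = 1 ÷ (3/14) = 14/3 days.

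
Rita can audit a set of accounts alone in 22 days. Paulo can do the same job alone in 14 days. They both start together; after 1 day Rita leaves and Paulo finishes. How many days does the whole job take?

147/11 days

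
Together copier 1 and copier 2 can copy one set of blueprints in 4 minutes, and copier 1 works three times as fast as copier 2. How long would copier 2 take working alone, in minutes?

16 minutes

Let copier 2's rate be r; then copier 1's rate is 3r, so together (3 + 1)r = 4r = 1/4.
Thus r = 1/16 per minute.
Copier 2 alone: 16 minutes; copier 1 alone: 16/3 minutes.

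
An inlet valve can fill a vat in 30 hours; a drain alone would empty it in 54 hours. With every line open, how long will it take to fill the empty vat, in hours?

135/2 hours

Net rate = 1/30 − 1/54 = (9 − 5)/270 = 4/270 = 2/135 per hour.
Filling time = 1 ÷ (2/135) = 135/2 hours.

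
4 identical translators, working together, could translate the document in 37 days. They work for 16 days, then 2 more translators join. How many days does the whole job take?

One translator does 1/148 of the job per day.
After 16 days with 4 translators, 16/37 is done (21/37 left).
With 6 translators the rate is 6/148 = 3/74, so the rest takes 21/37 ÷ 3/74 = 14 days.
Total = 16 + 14 = 30 days.

30 days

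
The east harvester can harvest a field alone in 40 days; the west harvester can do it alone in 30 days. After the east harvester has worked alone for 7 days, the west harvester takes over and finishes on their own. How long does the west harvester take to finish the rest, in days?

In 7 days the east harvester does 7/40 of the job, leaving 33/40.
The west harvester works at 1/30 per day, so finishing takes 33/40 ÷ 1/30 = 99/4 days.

99/4 days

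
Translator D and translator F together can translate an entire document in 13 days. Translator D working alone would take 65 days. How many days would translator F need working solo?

Combined rate is 1/13 per day.
Known contribution: 1/65 per day.
So translator F's rate is 1/13 − 1/65 = 4/65, meaning 65/4 days alone.

65/4 days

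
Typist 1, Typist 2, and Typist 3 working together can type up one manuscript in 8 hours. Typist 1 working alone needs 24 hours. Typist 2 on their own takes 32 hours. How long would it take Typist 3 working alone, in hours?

Combined rate is 1/8 per hour.
Known contribution: 1/24 + 1/32 = (4 + 3)/96 = 7/96 per hour.
So Typist 3's rate is 1/8 − 7/96 = 5/96, meaning 96/5 hours alone.

96/5 hours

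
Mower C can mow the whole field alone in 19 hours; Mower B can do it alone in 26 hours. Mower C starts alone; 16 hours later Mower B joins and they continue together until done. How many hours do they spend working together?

In 16 hours Mower C does 16/19 of the job, leaving 3/19.
Mower C and Mower B together work at 45/494 per hour, so finishing takes 3/19 ÷ 45/494 = 26/15 hours.

26/15 hours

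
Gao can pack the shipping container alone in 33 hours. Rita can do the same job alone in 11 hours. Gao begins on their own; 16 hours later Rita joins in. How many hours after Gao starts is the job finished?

In the first 16 hours Gao alone does 16/33 of the job, leaving 17/33.
Once everyone is working, combined rate: 1/33 + 1/11 = (1 + 3)/33 = 4/33 per hour.
Remaining 17/33 at 4/33 per hour takes 17/4 hours.
Total from the start = 16 + 17/4 = 81/4 hours.

81/4 hours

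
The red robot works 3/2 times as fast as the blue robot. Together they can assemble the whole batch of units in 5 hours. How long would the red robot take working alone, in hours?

Let the blue robot's rate be r; then the red robot's rate is (3/2)r, so together (3/2 + 1)r = (5/2)r = 1/5.
Thus r = 2/25 per hour.
The blue robot alone: 25/2 hours; the red robot alone: 25/3 hours.

25/3 hours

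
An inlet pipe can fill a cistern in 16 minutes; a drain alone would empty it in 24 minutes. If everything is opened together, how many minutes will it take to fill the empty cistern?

48 minutes

Net rate = 1/16 − 1/24 = (3 − 2)/48 = 1/48 per minute.
Filling time = 1 ÷ (1/48) = 48 minutes.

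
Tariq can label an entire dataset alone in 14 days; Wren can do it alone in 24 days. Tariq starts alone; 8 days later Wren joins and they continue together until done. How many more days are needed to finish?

72/19 days

In 8 days Tariq does 8/14 = 4/7 of the job, leaving 3/7.
Tariq and Wren together work at 19/168 per day, so finishing takes 3/7 ÷ 19/168 = 72/19 days.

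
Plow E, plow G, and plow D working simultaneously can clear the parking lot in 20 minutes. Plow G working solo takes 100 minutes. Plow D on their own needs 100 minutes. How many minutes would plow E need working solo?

100/3 minutes

Combined rate is 1/20 per minute.
Known contribution: 1/100 + 1/100 = (1 + 1)/100 = 2/100 = 1/50 per minute.
So plow E's rate is 1/20 − 1/50 = 3/100, meaning 100/3 minutes alone.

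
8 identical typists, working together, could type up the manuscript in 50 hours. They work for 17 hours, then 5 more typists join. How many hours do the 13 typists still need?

264/13 hours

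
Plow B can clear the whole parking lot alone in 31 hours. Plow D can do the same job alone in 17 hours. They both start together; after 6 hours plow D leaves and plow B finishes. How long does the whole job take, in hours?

341/17 hours

In the first 6 hours the combined rate is 48/527, so 288/527 of the job is done, leaving 239/527.
After plow D leaves the rate is 1/31 per hour; the remaining 239/527 takes 239/17 hours.
Total = 6 + 239/17 = 341/17 hours.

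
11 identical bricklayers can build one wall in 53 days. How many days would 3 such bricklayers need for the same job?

583/3 days

Total work is 11·53 = 583 bricklayer-days.
With 3 bricklayers: 583/3 days.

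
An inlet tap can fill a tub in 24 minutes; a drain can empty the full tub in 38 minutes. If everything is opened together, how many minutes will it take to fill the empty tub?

456/7 minutes

Net rate = 1/24 − 1/38 = (19 − 12)/456 = 7/456 per minute.
Filling time = 1 ÷ (7/456) = 456/7 minutes.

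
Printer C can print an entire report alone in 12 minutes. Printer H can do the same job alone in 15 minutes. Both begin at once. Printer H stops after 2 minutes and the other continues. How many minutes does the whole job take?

In the first 2 minutes the combined rate is 3/20, so 3/10 of the job is done, leaving 7/10.
After printer H leaves the rate is 1/12 per minute; the remaining 7/10 takes 42/5 minutes.
Total = 2 + 42/5 = 52/5 minutes.

52/5 minutes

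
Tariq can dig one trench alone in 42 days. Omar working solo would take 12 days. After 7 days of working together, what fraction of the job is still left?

1/4

Combined rate: 1/42 + 1/12 = (2 + 7)/84 = 9/84 = 3/28 per day.
In 7 days they complete 7·3/28 = 3/4 of the job.
So 1/4 remains.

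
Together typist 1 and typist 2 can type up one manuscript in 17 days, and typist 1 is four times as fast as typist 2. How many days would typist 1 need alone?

Let typist 2's rate be r; then typist 1's rate is 4r, so together (4 + 1)r = 5r = 1/17.
Thus r = 1/85 per day.
Typist 2 alone: 85 days; typist 1 alone: 85/4 days.

85/4 days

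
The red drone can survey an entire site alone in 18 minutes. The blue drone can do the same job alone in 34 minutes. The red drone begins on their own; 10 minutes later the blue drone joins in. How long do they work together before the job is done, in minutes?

In the first 10 minutes the red drone alone does 10/18 = 5/9 of the job, leaving 4/9.
Once everyone is working, combined rate: 1/18 + 1/34 = (17 + 9)/306 = 26/306 = 13/153 per minute.
Remaining 4/9 at 13/153 per minute takes 68/13 minutes.

68/13 minutes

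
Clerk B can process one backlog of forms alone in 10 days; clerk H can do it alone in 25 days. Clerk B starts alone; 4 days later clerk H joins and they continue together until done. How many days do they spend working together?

30/7 days

In 4 days clerk B does 4/10 = 2/5 of the job, leaving 3/5.
Clerk B and clerk H together work at 7/50 per day, so finishing takes 3/5 ÷ 7/50 = 30/7 days.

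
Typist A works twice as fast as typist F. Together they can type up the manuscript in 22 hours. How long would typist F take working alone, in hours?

66 hours

Let typist F's rate be r; then typist A's rate is 2r, so together (2 + 1)r = 3r = 1/22.
Thus r = 1/66 per hour.
Typist F alone: 66 hours; typist A alone: 33 hours.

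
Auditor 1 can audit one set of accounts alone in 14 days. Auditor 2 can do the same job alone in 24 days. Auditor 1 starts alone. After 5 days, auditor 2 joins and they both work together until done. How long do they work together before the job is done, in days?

108/19 days

In the first 5 days auditor 1 alone does 5/14 of the job, leaving 9/14.
Once everyone is working, combined rate: 1/14 + 1/24 = (12 + 7)/168 = 19/168 per day.
Remaining 9/14 at 19/168 per day takes 108/19 days.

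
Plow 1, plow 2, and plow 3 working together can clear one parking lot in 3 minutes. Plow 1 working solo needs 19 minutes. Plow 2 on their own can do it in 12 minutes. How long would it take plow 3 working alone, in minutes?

Combined rate is 1/3 per minute.
Known contribution: 1/19 + 1/12 = (12 + 19)/228 = 31/228 per minute.
So plow 3's rate is 1/3 − 31/228 = 15/76, meaning 76/15 minutes alone.

76/15 minutes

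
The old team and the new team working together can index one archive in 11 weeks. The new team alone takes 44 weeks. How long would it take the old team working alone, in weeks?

Combined rate is 1/11 per week.
Known contribution: 1/44 per week.
So the old team's rate is 1/11 − 1/44 = 3/44, meaning 44/3 weeks alone.

44/3 weeks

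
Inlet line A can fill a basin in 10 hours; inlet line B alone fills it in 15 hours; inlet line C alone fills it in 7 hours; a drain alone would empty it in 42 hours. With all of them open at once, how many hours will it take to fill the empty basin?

7/2 hours

Net rate = 1/10 + 1/15 + 1/7 − 1/42 = (21 + 14 + 30 − 5)/210 = 60/210 = 2/7 per hour.
Filling time = 1 ÷ (2/7) = 7/2 hours.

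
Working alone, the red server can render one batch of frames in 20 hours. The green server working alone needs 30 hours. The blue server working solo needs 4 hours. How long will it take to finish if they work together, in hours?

3 hours

Combined rate: 1/20 + 1/30 + 1/4 = (3 + 2 + 15)/60 = 20/60 = 1/3 per hour.
Time = 1 ÷ (1/3) = 3 hours.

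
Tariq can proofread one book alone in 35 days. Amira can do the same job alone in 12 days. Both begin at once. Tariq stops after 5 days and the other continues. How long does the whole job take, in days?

72/7 days

In the first 5 days the combined rate is 47/420, so 47/84 of the job is done, leaving 37/84.
After Tariq leaves the rate is 1/12 per day; the remaining 37/84 takes 37/7 days.
Total = 5 + 37/7 = 72/7 days.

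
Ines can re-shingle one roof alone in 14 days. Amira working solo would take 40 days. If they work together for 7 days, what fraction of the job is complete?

Combined rate: 1/14 + 1/40 = (20 + 7)/280 = 27/280 per day.
In 7 days they complete 7·27/280 = 27/40 of the job.

27/40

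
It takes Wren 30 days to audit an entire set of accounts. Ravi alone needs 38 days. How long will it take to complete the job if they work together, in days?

285/17 days

Combined rate: 1/30 + 1/38 = (19 + 15)/570 = 34/570 = 17/285 per day.
Time = 1 ÷ (17/285) = 285/17 days.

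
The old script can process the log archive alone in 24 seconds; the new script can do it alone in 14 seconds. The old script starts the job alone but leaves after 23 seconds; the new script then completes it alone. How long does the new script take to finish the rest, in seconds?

In 23 seconds the old script does 23/24 of the job, leaving 1/24.
The new script works at 1/14 per second, so finishing takes 1/24 ÷ 1/14 = 7/12 seconds.

7/12 seconds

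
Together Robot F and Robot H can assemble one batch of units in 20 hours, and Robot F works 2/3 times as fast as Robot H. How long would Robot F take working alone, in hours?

50 hours

Let Robot H's rate be r; then Robot F's rate is (2/3)r, so together (2/3 + 1)r = (5/3)r = 1/20.
Thus r = 3/100 per hour.
Robot H alone: 100/3 hours; Robot F alone: 50 hours.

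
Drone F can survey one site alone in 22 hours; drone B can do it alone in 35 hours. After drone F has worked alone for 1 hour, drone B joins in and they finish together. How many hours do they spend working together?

245/19 hours

In 1 hour drone F does 1/22 of the job, leaving 21/22.
Drone F and drone B together work at 57/770 per hour, so finishing takes 21/22 ÷ 57/770 = 245/19 hours.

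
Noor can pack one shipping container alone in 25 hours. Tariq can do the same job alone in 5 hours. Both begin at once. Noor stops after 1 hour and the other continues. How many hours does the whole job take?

In the first 1 hour the combined rate is 6/25, so 6/25 of the job is done, leaving 19/25.
After Noor leaves the rate is 1/5 per hour; the remaining 19/25 takes 19/5 hours.
Total = 1 + 19/5 = 24/5 hours.

24/5 hours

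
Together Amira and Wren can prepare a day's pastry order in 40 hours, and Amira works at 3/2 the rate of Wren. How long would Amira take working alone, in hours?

200/3 hours

Let Wren's rate be r; then Amira's rate is (3/2)r, so together (3/2 + 1)r = (5/2)r = 1/40.
Thus r = 1/100 per hour.
Wren alone: 100 hours; Amira alone: 200/3 hours.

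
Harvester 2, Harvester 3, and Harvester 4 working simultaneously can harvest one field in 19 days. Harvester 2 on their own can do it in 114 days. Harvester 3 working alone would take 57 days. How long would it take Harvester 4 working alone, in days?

Combined rate is 1/19 per day.
Known contribution: 1/114 + 1/57 = (1 + 2)/114 = 3/114 = 1/38 per day.
So Harvester 4's rate is 1/19 − 1/38 = 1/38, meaning 38 days alone.

38 days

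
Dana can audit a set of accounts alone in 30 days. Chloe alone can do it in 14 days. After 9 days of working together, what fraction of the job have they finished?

Combined rate: 1/30 + 1/14 = (7 + 15)/210 = 22/210 = 11/105 per day.
In 9 days they complete 9·11/105 = 33/35 of the job.

33/35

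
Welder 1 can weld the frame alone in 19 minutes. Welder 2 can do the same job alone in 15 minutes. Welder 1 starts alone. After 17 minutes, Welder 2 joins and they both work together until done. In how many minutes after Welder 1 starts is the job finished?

In the first 17 minutes Welder 1 alone does 17/19 of the job, leaving 2/19.
Once everyone is working, combined rate: 1/19 + 1/15 = (15 + 19)/285 = 34/285 per minute.
Remaining 2/19 at 34/285 per minute takes 15/17 minutes.
Total from the start = 17 + 15/17 = 304/17 minutes.

304/17 minutes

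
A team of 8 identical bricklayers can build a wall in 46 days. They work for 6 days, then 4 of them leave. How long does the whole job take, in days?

86 days

One bricklayer does 1/368 of the job per day.
After 6 days with 8 bricklayers, 3/23 is done (20/23 left).
With 4 bricklayers the rate is 4/368 = 1/92, so the rest takes 20/23 ÷ 1/92 = 80 days.
Total = 6 + 80 = 86 days.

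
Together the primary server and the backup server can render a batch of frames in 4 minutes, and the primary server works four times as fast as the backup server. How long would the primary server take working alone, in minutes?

Let the backup server's rate be r; then the primary server's rate is 4r, so together (4 + 1)r = 5r = 1/4.
Thus r = 1/20 per minute.
The backup server alone: 20 minutes; the primary server alone: 5 minutes.

5 minutes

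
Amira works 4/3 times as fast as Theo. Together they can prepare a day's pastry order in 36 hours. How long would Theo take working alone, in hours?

84 hours

Let Theo's rate be r; then Amira's rate is (4/3)r, so together (4/3 + 1)r = (7/3)r = 1/36.
Thus r = 1/84 per hour.
Theo alone: 84 hours; Amira alone: 63 hours.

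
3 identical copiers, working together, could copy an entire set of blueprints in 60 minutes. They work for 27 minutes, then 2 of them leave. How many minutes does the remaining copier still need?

99 minutes

One copier does 1/180 of the job per minute.
After 27 minutes with 3 copiers, 9/20 is done (11/20 left).
With 1 copier the rate is 1/180, so the rest takes 11/20 ÷ 1/180 = 99 minutes.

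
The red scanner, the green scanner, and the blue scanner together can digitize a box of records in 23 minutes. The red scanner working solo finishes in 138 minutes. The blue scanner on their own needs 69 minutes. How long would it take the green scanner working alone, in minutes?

Combined rate is 1/23 per minute.
Known contribution: 1/138 + 1/69 = (1 + 2)/138 = 3/138 = 1/46 per minute.
So the green scanner's rate is 1/23 − 1/46 = 1/46, meaning 46 minutes alone.

46 minutes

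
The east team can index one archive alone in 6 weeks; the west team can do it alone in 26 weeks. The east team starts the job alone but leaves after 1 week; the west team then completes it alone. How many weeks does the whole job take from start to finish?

68/3 weeks

In 1 week the east team does 1/6 of the job, leaving 5/6.
The west team works at 1/26 per week, so finishing takes 5/6 ÷ 1/26 = 65/3 weeks.
Total time = 1 + 65/3 = 68/3 weeks.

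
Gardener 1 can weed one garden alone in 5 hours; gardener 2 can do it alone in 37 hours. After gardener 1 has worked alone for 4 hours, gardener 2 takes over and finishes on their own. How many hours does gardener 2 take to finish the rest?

37/5 hours

In 4 hours gardener 1 does 4/5 of the job, leaving 1/5.
Gardener 2 works at 1/37 per hour, so finishing takes 1/5 ÷ 1/37 = 37/5 hours.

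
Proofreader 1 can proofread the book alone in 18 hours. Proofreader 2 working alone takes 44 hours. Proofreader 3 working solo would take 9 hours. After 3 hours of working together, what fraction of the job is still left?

19/44

Combined rate: 1/18 + 1/44 + 1/9 = (22 + 9 + 44)/396 = 75/396 = 25/132 per hour.
In 3 hours they complete 3·25/132 = 25/44 of the job.
So 19/44 remains.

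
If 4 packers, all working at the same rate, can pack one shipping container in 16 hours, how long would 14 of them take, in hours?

32/7 hours

Total work is 4·16 = 64 packer-hours.
With 14 packers: 64/14 = 32/7 hours.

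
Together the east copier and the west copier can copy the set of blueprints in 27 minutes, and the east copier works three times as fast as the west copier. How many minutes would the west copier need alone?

Let the west copier's rate be r; then the east copier's rate is 3r, so together (3 + 1)r = 4r = 1/27.
Thus r = 1/108 per minute.
The west copier alone: 108 minutes; the east copier alone: 36 minutes.

108 minutes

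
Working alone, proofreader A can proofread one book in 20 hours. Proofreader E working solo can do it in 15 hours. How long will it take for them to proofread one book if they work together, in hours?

60/7 hours

With two workers the combined time is the product over the sum: 20·15/(20+15) = 300/35 = 60/7 hours.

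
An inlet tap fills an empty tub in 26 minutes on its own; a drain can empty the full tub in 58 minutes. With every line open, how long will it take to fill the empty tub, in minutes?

Net rate = 1/26 − 1/58 = (29 − 13)/754 = 16/754 = 8/377 per minute.
Filling time = 1 ÷ (8/377) = 377/8 minutes.

377/8 minutes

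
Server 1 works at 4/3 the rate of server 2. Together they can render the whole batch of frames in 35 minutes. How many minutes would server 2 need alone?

Let server 2's rate be r; then server 1's rate is (4/3)r, so together (4/3 + 1)r = (7/3)r = 1/35.
Thus r = 3/245 per minute.
Server 2 alone: 245/3 minutes; server 1 alone: 245/4 minutes.

245/3 minutes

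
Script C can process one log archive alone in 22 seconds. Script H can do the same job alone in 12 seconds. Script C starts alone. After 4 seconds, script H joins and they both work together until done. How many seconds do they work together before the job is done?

108/17 seconds

In the first 4 seconds script C alone does 4/22 = 2/11 of the job, leaving 9/11.
Once everyone is working, combined rate: 1/22 + 1/12 = (6 + 11)/132 = 17/132 per second.
Remaining 9/11 at 17/132 per second takes 108/17 seconds.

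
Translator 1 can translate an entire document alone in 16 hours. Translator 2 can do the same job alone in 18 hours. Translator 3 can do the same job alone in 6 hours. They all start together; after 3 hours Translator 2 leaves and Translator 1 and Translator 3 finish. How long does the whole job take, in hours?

40/11 hours

In the first 3 hours the combined rate is 41/144, so 41/48 of the job is done, leaving 7/48.
After Translator 2 leaves the rate is 11/48 per hour; the remaining 7/48 takes 7/11 hours.
Total = 3 + 7/11 = 40/11 hours.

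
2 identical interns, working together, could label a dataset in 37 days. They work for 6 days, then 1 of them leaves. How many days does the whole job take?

68 days

One intern does 1/74 of the job per day.
After 6 days with 2 interns, 6/37 is done (31/37 left).
With 1 intern the rate is 1/74, so the rest takes 31/37 ÷ 1/74 = 62 days.
Total = 6 + 62 = 68 days.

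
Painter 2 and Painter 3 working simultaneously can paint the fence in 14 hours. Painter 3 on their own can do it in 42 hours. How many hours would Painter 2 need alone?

21 hours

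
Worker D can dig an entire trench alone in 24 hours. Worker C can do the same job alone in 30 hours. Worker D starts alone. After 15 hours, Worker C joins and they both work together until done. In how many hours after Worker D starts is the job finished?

In the first 15 hours Worker D alone does 15/24 = 5/8 of the job, leaving 3/8.
Once everyone is working, combined rate: 1/24 + 1/30 = (5 + 4)/120 = 9/120 = 3/40 per hour.
Remaining 3/8 at 3/40 per hour takes 5 hours.
Total from the start = 15 + 5 = 20 hours.

20 hours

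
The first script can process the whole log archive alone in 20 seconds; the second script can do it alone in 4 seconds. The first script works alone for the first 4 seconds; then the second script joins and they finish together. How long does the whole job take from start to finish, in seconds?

20/3 seconds

In 4 seconds the first script does 4/20 = 1/5 of the job, leaving 4/5.
The first script and the second script together work at 3/10 per second, so finishing takes 4/5 ÷ 3/10 = 8/3 seconds.
Total time = 4 + 8/3 = 20/3 seconds.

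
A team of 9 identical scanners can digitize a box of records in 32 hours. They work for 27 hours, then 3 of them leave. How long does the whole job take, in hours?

One scanner does 1/288 of the job per hour.
After 27 hours with 9 scanners, 27/32 is done (5/32 left).
With 6 scanners the rate is 6/288 = 1/48, so the rest takes 5/32 ÷ 1/48 = 15/2 hours.
Total = 27 + 15/2 = 69/2 hours.

69/2 hours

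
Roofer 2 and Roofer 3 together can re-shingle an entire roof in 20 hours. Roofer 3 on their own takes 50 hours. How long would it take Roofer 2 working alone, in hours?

100/3 hours

Combined rate is 1/20 per hour.
Known contribution: 1/50 per hour.
So Roofer 2's rate is 1/20 − 1/50 = 3/100, meaning 100/3 hours alone.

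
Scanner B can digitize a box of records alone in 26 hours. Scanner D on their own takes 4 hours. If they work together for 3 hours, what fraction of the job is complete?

Combined rate: 1/26 + 1/4 = (2 + 13)/52 = 15/52 per hour.
In 3 hours they complete 3·15/52 = 45/52 of the job.

45/52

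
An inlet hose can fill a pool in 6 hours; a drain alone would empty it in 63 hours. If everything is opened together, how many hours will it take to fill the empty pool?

126/19 hours

Net rate = 1/6 − 1/63 = (21 − 2)/126 = 19/126 per hour.
Filling time = 1 ÷ (19/126) = 126/19 hours.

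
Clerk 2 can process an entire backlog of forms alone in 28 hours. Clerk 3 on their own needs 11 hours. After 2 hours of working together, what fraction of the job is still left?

Combined rate: 1/28 + 1/11 = (11 + 28)/308 = 39/308 per hour.
In 2 hours they complete 2·39/308 = 39/154 of the job.
So 115/154 remains.

115/154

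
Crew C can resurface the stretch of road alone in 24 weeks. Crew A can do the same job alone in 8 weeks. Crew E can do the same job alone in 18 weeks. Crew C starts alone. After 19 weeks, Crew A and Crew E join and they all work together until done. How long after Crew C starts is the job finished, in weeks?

319/16 weeks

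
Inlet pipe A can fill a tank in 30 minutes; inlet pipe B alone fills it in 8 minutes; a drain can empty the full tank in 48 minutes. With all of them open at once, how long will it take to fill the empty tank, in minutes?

Net rate = 1/30 + 1/8 − 1/48 = (8 + 30 − 5)/240 = 33/240 = 11/80 per minute.
Filling time = 1 ÷ (11/80) = 80/11 minutes.

80/11 minutes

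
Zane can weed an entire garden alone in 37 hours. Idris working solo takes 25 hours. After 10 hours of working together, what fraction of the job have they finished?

Combined rate: 1/37 + 1/25 = (25 + 37)/925 = 62/925 per hour.
In 10 hours they complete 10·62/925 = 124/185 of the job.

124/185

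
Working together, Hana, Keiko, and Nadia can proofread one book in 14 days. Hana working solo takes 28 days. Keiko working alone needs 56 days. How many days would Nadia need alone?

Combined rate is 1/14 per day.
Known contribution: 1/28 + 1/56 = (2 + 1)/56 = 3/56 per day.
So Nadia's rate is 1/14 − 3/56 = 1/56, meaning 56 days alone.

56 days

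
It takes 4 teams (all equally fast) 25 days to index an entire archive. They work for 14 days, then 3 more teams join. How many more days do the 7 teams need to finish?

One team does 1/100 of the job per day.
After 14 days with 4 teams, 14/25 is done (11/25 left).
With 7 teams the rate is 7/100, so the rest takes 11/25 ÷ 7/100 = 44/7 days.

44/7 days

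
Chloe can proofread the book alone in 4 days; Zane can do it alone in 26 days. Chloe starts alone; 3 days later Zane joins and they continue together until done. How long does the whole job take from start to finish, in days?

58/15 days

In 3 days Chloe does 3/4 of the job, leaving 1/4.
Chloe and Zane together work at 15/52 per day, so finishing takes 1/4 ÷ 15/52 = 13/15 days.
Total time = 3 + 13/15 = 58/15 days.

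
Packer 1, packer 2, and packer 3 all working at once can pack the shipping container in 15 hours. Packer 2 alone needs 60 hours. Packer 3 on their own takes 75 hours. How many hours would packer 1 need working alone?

300/11 hours

Combined rate is 1/15 per hour.
Known contribution: 1/60 + 1/75 = (5 + 4)/300 = 9/300 = 3/100 per hour.
So packer 1's rate is 1/15 − 3/100 = 11/300, meaning 300/11 hours alone.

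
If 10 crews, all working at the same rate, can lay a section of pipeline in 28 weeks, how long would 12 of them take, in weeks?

Total work is 10·28 = 280 crew-weeks.
With 12 crews: 280/12 = 70/3 weeks.

70/3 weeks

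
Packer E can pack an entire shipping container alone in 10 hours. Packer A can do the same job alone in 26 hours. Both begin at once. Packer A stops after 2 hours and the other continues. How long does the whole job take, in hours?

In the first 2 hours the combined rate is 9/65, so 18/65 of the job is done, leaving 47/65.
After Packer A leaves the rate is 1/10 per hour; the remaining 47/65 takes 94/13 hours.
Total = 2 + 94/13 = 120/13 hours.

120/13 hours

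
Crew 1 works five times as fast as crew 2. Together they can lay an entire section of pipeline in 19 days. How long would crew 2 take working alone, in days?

Let crew 2's rate be r; then crew 1's rate is 5r, so together (5 + 1)r = 6r = 1/19.
Thus r = 1/114 per day.
Crew 2 alone: 114 days; crew 1 alone: 114/5 days.

114 days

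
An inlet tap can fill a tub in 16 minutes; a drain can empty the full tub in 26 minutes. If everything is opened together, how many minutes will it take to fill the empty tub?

208/5 minutes

Net rate = 1/16 − 1/26 = (13 − 8)/208 = 5/208 per minute.
Filling time = 1 ÷ (5/208) = 208/5 minutes.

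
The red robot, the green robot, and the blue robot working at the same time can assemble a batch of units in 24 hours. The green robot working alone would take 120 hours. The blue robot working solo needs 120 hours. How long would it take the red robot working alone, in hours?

Combined rate is 1/24 per hour.
Known contribution: 1/120 + 1/120 = (1 + 1)/120 = 2/120 = 1/60 per hour.
So the red robot's rate is 1/24 − 1/60 = 1/40, meaning 40 hours alone.

40 hours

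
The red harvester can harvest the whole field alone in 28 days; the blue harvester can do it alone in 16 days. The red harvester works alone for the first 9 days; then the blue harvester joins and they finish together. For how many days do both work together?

In 9 days the red harvester does 9/28 of the job, leaving 19/28.
The red harvester and the blue harvester together work at 11/112 per day, so finishing takes 19/28 ÷ 11/112 = 76/11 days.

76/11 days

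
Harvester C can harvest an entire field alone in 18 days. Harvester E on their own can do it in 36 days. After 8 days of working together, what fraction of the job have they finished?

2/3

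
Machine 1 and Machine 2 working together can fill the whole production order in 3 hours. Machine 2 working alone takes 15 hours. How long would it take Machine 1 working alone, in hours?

15/4 hours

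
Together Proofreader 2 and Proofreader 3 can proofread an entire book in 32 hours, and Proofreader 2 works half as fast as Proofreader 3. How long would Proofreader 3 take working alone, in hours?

48 hours

Let Proofreader 3's rate be r; then Proofreader 2's rate is (1/2)r, so together (1/2 + 1)r = (3/2)r = 1/32.
Thus r = 1/48 per hour.
Proofreader 3 alone: 48 hours; Proofreader 2 alone: 96 hours.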